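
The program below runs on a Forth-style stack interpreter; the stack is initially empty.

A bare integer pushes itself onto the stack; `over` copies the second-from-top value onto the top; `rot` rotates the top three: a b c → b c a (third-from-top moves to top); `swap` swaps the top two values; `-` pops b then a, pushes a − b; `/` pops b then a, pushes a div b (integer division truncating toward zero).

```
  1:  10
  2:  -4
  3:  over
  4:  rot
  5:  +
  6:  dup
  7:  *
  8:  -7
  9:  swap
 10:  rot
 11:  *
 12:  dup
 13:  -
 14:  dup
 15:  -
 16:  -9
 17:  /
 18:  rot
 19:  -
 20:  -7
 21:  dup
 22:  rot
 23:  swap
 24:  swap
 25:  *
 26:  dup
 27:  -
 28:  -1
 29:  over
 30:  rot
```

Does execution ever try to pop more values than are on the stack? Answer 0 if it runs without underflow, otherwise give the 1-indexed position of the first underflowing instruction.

10   → [10]
-4   → [10, -4]
over → [10, -4, 10]
rot  → [-4, 10, 10]
+    → [-4, 20]
dup  → [-4, 20, 20]
*    → [-4, 400]
-7   → [-4, 400, -7]
swap → [-4, -7, 400]
rot  → [-7, 400, -4]
*    → [-7, -1600]
dup  → [-7, -1600, -1600]
-    → [-7, 0]
dup  → [-7, 0, 0]
-    → [-7, 0]
-9   → [-7, 0, -9]
/    → [-7, 0]
rot  — needs 3 operands, stack has 2 → underflow

18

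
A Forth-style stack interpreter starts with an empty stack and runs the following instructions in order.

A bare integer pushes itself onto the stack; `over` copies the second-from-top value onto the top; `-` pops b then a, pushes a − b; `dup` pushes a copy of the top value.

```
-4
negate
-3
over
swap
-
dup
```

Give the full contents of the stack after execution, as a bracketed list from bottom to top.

-4     -> [-4]
negate -> [4]
-3     -> [4, -3]
over   -> [4, -3, 4]
swap   -> [4, 4, -3]
-      -> [4, 7]
dup    -> [4, 7, 7]

[4, 7, 7]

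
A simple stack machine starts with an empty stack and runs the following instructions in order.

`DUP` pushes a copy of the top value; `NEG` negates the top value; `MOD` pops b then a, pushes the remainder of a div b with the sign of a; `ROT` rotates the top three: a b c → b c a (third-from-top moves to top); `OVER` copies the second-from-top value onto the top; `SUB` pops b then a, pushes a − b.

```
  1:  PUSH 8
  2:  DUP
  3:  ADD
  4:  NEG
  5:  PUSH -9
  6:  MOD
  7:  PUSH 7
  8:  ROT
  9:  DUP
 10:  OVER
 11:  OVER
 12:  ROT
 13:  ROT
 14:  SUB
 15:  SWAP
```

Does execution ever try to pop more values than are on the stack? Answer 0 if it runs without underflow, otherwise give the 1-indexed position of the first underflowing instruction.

PUSH 8  → 8
DUP     → 8 8
ADD     → 16
NEG     → -16
PUSH -9 → -16 -9
MOD     → -7
PUSH 7  → -7 7
ROT  — needs 3 operands, stack has 2 → underflow

8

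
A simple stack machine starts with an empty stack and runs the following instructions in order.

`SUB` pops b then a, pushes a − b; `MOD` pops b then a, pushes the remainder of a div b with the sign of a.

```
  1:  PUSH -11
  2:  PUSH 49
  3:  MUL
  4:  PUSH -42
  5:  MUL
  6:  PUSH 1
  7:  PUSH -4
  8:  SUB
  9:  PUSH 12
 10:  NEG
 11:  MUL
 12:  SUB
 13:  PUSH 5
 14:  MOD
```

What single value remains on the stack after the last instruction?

PUSH -11  [-11]
PUSH 49   [-11, 49]
MUL       [-539]
PUSH -42  [-539, -42]
MUL       [22638]
PUSH 1    [22638, 1]
PUSH -4   [22638, 1, -4]
SUB       [22638, 5]
PUSH 12   [22638, 5, 12]
NEG       [22638, 5, -12]
MUL       [22638, -60]
SUB       [22698]
PUSH 5    [22698, 5]
MOD       [3]

3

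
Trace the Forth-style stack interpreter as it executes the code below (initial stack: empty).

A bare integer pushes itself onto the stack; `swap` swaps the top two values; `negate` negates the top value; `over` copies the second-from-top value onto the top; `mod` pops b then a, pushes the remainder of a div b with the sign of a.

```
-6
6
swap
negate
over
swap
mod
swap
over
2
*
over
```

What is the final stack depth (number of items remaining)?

4

-6     → -6
6      → -6 6
swap   → 6 -6
negate → 6 6
over   → 6 6 6
swap   → 6 6 6
mod    → 6 0
swap   → 0 6
over   → 0 6 0
2      → 0 6 0 2
*      → 0 6 0
over   → 0 6 0 6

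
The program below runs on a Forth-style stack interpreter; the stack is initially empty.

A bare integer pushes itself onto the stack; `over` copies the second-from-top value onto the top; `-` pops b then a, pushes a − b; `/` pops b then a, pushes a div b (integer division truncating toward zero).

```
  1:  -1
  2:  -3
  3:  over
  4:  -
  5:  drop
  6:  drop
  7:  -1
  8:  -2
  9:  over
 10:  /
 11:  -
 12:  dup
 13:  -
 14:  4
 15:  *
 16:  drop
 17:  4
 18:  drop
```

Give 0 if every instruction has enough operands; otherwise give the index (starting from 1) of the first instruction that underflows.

0

-1    -1
-3    -1 -3
over  -1 -3 -1
-     -1 -2
drop  -1
drop  (empty)
-1    -1
-2    -1 -2
over  -1 -2 -1
/     -1 2
-     -3
dup   -3 -3
-     0
4     0 4
*     0
drop  (empty)
4     4
drop  (empty)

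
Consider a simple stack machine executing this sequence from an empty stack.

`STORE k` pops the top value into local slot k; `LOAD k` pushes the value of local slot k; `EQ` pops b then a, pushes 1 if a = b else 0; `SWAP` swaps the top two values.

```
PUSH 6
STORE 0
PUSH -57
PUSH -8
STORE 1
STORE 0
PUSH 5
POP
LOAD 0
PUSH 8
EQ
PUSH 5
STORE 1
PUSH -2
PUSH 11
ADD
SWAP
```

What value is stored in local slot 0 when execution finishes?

PUSH 6   : [6]
STORE 0  : []
PUSH -57 : [-57]
PUSH -8  : [-57, -8]
STORE 1  : [-57]
STORE 0  : []
PUSH 5   : [5]
POP      : []
LOAD 0   : [-57]
PUSH 8   : [-57, 8]
EQ       : [0]
PUSH 5   : [0, 5]
STORE 1  : [0]
PUSH -2  : [0, -2]
PUSH 11  : [0, -2, 11]
ADD      : [0, 9]
SWAP     : [9, 0]

-57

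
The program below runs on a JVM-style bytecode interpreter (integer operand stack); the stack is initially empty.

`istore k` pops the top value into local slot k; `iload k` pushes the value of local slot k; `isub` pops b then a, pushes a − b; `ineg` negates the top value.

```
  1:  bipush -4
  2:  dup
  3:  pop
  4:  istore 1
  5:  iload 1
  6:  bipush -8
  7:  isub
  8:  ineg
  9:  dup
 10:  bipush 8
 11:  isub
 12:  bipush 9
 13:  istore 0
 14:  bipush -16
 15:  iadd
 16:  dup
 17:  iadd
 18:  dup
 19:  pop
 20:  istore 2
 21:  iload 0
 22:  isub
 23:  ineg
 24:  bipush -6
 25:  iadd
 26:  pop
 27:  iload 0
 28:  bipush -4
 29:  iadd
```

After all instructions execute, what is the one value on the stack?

5

bipush -4  -> -4
dup        -> -4 -4
pop        -> -4
istore 1   -> (empty)
iload 1    -> -4
bipush -8  -> -4 -8
isub       -> 4
ineg       -> -4
dup        -> -4 -4
bipush 8   -> -4 -4 8
isub       -> -4 -12
bipush 9   -> -4 -12 9
istore 0   -> -4 -12
bipush -16 -> -4 -12 -16
iadd       -> -4 -28
dup        -> -4 -28 -28
iadd       -> -4 -56
dup        -> -4 -56 -56
pop        -> -4 -56
istore 2   -> -4
iload 0    -> -4 9
isub       -> -13
ineg       -> 13
bipush -6  -> 13 -6
iadd       -> 7
pop        -> (empty)
iload 0    -> 9
bipush -4  -> 9 -4
iadd       -> 5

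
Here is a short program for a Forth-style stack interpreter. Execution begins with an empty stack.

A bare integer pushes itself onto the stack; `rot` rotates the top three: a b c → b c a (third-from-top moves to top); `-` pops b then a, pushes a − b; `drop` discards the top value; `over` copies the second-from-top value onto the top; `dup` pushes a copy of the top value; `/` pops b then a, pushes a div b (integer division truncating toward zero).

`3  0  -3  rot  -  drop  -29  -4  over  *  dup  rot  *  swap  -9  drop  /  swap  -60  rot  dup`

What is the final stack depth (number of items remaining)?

3    -> [3]
0    -> [3, 0]
-3   -> [3, 0, -3]
rot  -> [0, -3, 3]
-    -> [0, -6]
drop -> [0]
-29  -> [0, -29]
-4   -> [0, -29, -4]
over -> [0, -29, -4, -29]
*    -> [0, -29, 116]
dup  -> [0, -29, 116, 116]
rot  -> [0, 116, 116, -29]
*    -> [0, 116, -3364]
swap -> [0, -3364, 116]
-9   -> [0, -3364, 116, -9]
drop -> [0, -3364, 116]
/    -> [0, -29]
swap -> [-29, 0]
-60  -> [-29, 0, -60]
rot  -> [0, -60, -29]
dup  -> [0, -60, -29, -29]

4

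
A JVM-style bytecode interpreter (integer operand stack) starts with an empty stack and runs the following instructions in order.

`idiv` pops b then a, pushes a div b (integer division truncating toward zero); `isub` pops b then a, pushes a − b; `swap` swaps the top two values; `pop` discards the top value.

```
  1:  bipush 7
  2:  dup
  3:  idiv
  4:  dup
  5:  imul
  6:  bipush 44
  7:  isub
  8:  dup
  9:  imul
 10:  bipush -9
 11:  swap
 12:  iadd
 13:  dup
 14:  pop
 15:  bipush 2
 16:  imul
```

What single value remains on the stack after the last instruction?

3680

bipush 7  → [7]
dup       → [7, 7]
idiv      → [1]
dup       → [1, 1]
imul      → [1]
bipush 44 → [1, 44]
isub      → [-43]
dup       → [-43, -43]
imul      → [1849]
bipush -9 → [1849, -9]
swap      → [-9, 1849]
iadd      → [1840]
dup       → [1840, 1840]
pop       → [1840]
bipush 2  → [1840, 2]
imul      → [3680]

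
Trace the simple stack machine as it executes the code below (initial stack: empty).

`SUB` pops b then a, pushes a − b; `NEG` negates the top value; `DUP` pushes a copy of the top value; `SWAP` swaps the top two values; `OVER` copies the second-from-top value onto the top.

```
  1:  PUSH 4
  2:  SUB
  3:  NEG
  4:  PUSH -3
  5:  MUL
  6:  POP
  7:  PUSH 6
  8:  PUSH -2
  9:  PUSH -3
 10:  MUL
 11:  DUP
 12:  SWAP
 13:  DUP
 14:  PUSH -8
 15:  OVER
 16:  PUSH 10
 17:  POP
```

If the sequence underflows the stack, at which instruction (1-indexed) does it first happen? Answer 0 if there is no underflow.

PUSH 4 → [4]
SUB  — needs 2 operands, stack has 1 → underflow

2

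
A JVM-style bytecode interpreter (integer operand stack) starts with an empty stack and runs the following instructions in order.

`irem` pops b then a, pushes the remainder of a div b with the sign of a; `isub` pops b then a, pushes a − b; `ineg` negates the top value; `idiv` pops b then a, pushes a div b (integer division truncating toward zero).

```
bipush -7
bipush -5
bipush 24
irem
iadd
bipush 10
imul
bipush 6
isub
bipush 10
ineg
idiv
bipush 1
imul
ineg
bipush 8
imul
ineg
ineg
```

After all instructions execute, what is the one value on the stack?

bipush -7 → [-7]
bipush -5 → [-7, -5]
bipush 24 → [-7, -5, 24]
irem      → [-7, -5]
iadd      → [-12]
bipush 10 → [-12, 10]
imul      → [-120]
bipush 6  → [-120, 6]
isub      → [-126]
bipush 10 → [-126, 10]
ineg      → [-126, -10]
idiv      → [12]
bipush 1  → [12, 1]
imul      → [12]
ineg      → [-12]
bipush 8  → [-12, 8]
imul      → [-96]
ineg      → [96]
ineg      → [-96]

-96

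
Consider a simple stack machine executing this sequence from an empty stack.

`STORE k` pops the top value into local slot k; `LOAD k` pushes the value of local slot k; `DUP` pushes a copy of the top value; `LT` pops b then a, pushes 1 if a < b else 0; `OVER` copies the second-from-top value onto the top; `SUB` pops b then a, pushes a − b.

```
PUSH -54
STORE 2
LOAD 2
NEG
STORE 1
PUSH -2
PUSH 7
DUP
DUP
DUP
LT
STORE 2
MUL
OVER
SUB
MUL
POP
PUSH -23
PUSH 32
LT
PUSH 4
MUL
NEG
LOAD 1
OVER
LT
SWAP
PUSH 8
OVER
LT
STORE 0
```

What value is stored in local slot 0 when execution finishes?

PUSH -54 -> [-54]
STORE 2  -> []
LOAD 2   -> [-54]
NEG      -> [54]
STORE 1  -> []
PUSH -2  -> [-2]
PUSH 7   -> [-2, 7]
DUP      -> [-2, 7, 7]
DUP      -> [-2, 7, 7, 7]
DUP      -> [-2, 7, 7, 7, 7]
LT       -> [-2, 7, 7, 0]
STORE 2  -> [-2, 7, 7]
MUL      -> [-2, 49]
OVER     -> [-2, 49, -2]
SUB      -> [-2, 51]
MUL      -> [-102]
POP      -> []
PUSH -23 -> [-23]
PUSH 32  -> [-23, 32]
LT       -> [1]
PUSH 4   -> [1, 4]
MUL      -> [4]
NEG      -> [-4]
LOAD 1   -> [-4, 54]
OVER     -> [-4, 54, -4]
LT       -> [-4, 0]
SWAP     -> [0, -4]
PUSH 8   -> [0, -4, 8]
OVER     -> [0, -4, 8, -4]
LT       -> [0, -4, 0]
STORE 0  -> [0, -4]

0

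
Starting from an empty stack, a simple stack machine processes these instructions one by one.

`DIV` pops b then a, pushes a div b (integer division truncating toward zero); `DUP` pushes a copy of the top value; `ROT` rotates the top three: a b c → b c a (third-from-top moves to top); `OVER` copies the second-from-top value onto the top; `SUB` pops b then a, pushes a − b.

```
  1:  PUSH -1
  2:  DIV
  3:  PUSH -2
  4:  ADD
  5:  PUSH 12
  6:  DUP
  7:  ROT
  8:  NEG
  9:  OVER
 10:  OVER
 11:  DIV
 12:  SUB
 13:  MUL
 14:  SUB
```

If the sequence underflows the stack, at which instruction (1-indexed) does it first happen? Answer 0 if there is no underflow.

PUSH -1 -> -1
DIV  — needs 2 operands, stack has 1 → underflow

2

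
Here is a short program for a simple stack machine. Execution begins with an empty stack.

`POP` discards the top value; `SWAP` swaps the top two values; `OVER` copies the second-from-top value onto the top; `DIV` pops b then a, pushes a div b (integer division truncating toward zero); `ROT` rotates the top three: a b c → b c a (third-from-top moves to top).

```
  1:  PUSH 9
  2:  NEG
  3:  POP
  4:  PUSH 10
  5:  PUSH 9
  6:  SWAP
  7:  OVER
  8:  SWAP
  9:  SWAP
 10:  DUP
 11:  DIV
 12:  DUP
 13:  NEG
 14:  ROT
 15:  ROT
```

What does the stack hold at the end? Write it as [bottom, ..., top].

[9, -1, 10, 1]

PUSH 9   9
NEG      -9
POP      (empty)
PUSH 10  10
PUSH 9   10 9
SWAP     9 10
OVER     9 10 9
SWAP     9 9 10
SWAP     9 10 9
DUP      9 10 9 9
DIV      9 10 1
DUP      9 10 1 1
NEG      9 10 1 -1
ROT      9 1 -1 10
ROT      9 -1 10 1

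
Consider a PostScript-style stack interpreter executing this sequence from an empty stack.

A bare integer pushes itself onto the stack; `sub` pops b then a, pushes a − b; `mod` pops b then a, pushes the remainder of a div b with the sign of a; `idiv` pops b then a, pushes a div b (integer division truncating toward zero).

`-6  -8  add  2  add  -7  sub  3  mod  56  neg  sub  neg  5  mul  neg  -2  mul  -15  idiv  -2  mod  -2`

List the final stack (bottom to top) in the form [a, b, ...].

-6   → -6
-8   → -6 -8
add  → -14
2    → -14 2
add  → -12
-7   → -12 -7
sub  → -5
3    → -5 3
mod  → -2
56   → -2 56
neg  → -2 -56
sub  → 54
neg  → -54
5    → -54 5
mul  → -270
neg  → 270
-2   → 270 -2
mul  → -540
-15  → -540 -15
idiv → 36
-2   → 36 -2
mod  → 0
-2   → 0 -2

[0, -2]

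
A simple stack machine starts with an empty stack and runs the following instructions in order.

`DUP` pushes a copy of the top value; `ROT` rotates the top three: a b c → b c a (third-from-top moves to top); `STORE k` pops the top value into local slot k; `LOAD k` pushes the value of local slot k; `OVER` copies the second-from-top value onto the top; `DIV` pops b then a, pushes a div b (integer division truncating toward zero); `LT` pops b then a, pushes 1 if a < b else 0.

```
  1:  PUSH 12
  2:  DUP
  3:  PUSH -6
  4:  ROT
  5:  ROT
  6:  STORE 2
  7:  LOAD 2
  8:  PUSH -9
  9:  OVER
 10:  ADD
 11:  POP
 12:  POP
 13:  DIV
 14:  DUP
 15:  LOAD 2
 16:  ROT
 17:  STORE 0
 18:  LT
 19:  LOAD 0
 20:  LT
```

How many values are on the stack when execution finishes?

PUSH 12 : 12
DUP     : 12 12
PUSH -6 : 12 12 -6
ROT     : 12 -6 12
ROT     : -6 12 12
STORE 2 : -6 12
LOAD 2  : -6 12 12
PUSH -9 : -6 12 12 -9
OVER    : -6 12 12 -9 12
ADD     : -6 12 12 3
POP     : -6 12 12
POP     : -6 12
DIV     : 0
DUP     : 0 0
LOAD 2  : 0 0 12
ROT     : 0 12 0
STORE 0 : 0 12
LT      : 1
LOAD 0  : 1 0
LT      : 0

1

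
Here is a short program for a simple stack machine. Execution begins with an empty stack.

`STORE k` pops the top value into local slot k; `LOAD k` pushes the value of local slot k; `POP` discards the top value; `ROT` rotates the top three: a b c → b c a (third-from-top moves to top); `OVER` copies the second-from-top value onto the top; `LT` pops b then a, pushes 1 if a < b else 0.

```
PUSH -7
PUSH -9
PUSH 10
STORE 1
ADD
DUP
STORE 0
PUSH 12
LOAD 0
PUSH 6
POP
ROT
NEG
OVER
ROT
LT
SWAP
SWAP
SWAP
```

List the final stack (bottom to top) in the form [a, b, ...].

[12, 0, 16]

PUSH -7  [-7]
PUSH -9  [-7, -9]
PUSH 10  [-7, -9, 10]
STORE 1  [-7, -9]
ADD      [-16]
DUP      [-16, -16]
STORE 0  [-16]
PUSH 12  [-16, 12]
LOAD 0   [-16, 12, -16]
PUSH 6   [-16, 12, -16, 6]
POP      [-16, 12, -16]
ROT      [12, -16, -16]
NEG      [12, -16, 16]
OVER     [12, -16, 16, -16]
ROT      [12, 16, -16, -16]
LT       [12, 16, 0]
SWAP     [12, 0, 16]
SWAP     [12, 16, 0]
SWAP     [12, 0, 16]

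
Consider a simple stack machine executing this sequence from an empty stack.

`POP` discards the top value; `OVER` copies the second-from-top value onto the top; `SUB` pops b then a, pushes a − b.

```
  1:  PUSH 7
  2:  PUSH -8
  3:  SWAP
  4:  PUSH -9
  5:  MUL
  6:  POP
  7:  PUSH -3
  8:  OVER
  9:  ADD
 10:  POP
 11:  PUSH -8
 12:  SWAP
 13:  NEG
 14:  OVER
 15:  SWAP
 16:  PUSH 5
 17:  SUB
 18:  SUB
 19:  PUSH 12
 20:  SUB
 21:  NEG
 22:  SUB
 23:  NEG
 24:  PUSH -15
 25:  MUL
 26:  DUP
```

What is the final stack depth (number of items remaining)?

2

PUSH 7   -> 7
PUSH -8  -> 7 -8
SWAP     -> -8 7
PUSH -9  -> -8 7 -9
MUL      -> -8 -63
POP      -> -8
PUSH -3  -> -8 -3
OVER     -> -8 -3 -8
ADD      -> -8 -11
POP      -> -8
PUSH -8  -> -8 -8
SWAP     -> -8 -8
NEG      -> -8 8
OVER     -> -8 8 -8
SWAP     -> -8 -8 8
PUSH 5   -> -8 -8 8 5
SUB      -> -8 -8 3
SUB      -> -8 -11
PUSH 12  -> -8 -11 12
SUB      -> -8 -23
NEG      -> -8 23
SUB      -> -31
NEG      -> 31
PUSH -15 -> 31 -15
MUL      -> -465
DUP      -> -465 -465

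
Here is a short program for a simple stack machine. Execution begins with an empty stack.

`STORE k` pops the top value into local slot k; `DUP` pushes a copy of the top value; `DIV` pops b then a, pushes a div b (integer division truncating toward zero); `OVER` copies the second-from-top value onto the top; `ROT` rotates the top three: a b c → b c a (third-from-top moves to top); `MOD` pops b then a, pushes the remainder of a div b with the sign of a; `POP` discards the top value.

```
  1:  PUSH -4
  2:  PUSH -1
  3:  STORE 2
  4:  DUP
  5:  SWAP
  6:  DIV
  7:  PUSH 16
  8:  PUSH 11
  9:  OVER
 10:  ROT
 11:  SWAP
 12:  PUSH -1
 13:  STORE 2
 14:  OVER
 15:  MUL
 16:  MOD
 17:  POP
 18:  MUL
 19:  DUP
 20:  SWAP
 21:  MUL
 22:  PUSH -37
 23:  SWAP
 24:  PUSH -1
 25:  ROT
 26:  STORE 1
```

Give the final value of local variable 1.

PUSH -4  -> [-4]
PUSH -1  -> [-4, -1]
STORE 2  -> [-4]
DUP      -> [-4, -4]
SWAP     -> [-4, -4]
DIV      -> [1]
PUSH 16  -> [1, 16]
PUSH 11  -> [1, 16, 11]
OVER     -> [1, 16, 11, 16]
ROT      -> [1, 11, 16, 16]
SWAP     -> [1, 11, 16, 16]
PUSH -1  -> [1, 11, 16, 16, -1]
STORE 2  -> [1, 11, 16, 16]
OVER     -> [1, 11, 16, 16, 16]
MUL      -> [1, 11, 16, 256]
MOD      -> [1, 11, 16]
POP      -> [1, 11]
MUL      -> [11]
DUP      -> [11, 11]
SWAP     -> [11, 11]
MUL      -> [121]
PUSH -37 -> [121, -37]
SWAP     -> [-37, 121]
PUSH -1  -> [-37, 121, -1]
ROT      -> [121, -1, -37]
STORE 1  -> [121, -1]

-37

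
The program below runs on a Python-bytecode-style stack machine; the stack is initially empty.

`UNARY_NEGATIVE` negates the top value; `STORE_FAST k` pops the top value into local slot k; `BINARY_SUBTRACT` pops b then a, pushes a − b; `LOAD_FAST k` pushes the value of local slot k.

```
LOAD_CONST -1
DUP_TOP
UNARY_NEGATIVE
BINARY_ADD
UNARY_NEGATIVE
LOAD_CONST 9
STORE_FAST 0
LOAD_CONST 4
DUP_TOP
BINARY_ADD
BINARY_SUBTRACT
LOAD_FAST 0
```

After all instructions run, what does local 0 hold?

9

LOAD_CONST -1    [-1]
DUP_TOP          [-1, -1]
UNARY_NEGATIVE   [-1, 1]
BINARY_ADD       [0]
UNARY_NEGATIVE   [0]
LOAD_CONST 9     [0, 9]
STORE_FAST 0     [0]
LOAD_CONST 4     [0, 4]
DUP_TOP          [0, 4, 4]
BINARY_ADD       [0, 8]
BINARY_SUBTRACT  [-8]
LOAD_FAST 0      [-8, 9]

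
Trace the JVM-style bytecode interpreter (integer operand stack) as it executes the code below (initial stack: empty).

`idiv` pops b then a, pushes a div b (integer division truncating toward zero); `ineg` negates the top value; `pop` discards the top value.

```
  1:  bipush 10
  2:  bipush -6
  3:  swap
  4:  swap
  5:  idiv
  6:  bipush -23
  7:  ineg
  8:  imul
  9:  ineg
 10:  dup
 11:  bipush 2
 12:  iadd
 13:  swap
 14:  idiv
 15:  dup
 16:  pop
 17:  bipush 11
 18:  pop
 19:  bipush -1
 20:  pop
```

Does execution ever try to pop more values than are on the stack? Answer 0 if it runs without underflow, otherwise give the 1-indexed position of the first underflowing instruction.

bipush 10   [10]
bipush -6   [10, -6]
swap        [-6, 10]
swap        [10, -6]
idiv        [-1]
bipush -23  [-1, -23]
ineg        [-1, 23]
imul        [-23]
ineg        [23]
dup         [23, 23]
bipush 2    [23, 23, 2]
iadd        [23, 25]
swap        [25, 23]
idiv        [1]
dup         [1, 1]
pop         [1]
bipush 11   [1, 11]
pop         [1]
bipush -1   [1, -1]
pop         [1]

0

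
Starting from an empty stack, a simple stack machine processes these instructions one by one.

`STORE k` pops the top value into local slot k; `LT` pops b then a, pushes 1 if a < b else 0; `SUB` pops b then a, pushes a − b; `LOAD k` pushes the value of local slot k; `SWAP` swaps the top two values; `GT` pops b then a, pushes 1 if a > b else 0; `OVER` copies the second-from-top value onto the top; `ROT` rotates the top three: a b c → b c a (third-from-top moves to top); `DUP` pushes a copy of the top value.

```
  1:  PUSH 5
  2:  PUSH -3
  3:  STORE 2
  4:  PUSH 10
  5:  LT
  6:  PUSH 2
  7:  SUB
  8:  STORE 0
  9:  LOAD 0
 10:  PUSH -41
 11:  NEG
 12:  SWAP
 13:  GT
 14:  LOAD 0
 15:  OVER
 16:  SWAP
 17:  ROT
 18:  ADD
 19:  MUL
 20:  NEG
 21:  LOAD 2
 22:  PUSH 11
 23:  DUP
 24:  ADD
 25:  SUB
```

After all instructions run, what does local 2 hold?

-3

PUSH 5   : [5]
PUSH -3  : [5, -3]
STORE 2  : [5]
PUSH 10  : [5, 10]
LT       : [1]
PUSH 2   : [1, 2]
SUB      : [-1]
STORE 0  : []
LOAD 0   : [-1]
PUSH -41 : [-1, -41]
NEG      : [-1, 41]
SWAP     : [41, -1]
GT       : [1]
LOAD 0   : [1, -1]
OVER     : [1, -1, 1]
SWAP     : [1, 1, -1]
ROT      : [1, -1, 1]
ADD      : [1, 0]
MUL      : [0]
NEG      : [0]
LOAD 2   : [0, -3]
PUSH 11  : [0, -3, 11]
DUP      : [0, -3, 11, 11]
ADD      : [0, -3, 22]
SUB      : [0, -25]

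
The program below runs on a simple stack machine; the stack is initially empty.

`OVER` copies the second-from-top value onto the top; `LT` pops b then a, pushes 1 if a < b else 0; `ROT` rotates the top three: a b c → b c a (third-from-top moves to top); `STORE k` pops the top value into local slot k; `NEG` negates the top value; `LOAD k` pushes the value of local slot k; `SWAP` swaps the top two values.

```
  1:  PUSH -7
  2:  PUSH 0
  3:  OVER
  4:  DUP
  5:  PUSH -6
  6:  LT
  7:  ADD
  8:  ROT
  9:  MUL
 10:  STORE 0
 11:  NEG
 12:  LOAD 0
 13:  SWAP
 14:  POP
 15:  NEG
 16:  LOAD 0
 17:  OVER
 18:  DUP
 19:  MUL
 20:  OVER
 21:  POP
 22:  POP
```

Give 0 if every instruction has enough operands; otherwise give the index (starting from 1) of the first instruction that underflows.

PUSH -7 → -7
PUSH 0  → -7 0
OVER    → -7 0 -7
DUP     → -7 0 -7 -7
PUSH -6 → -7 0 -7 -7 -6
LT      → -7 0 -7 1
ADD     → -7 0 -6
ROT     → 0 -6 -7
MUL     → 0 42
STORE 0 → 0
NEG     → 0
LOAD 0  → 0 42
SWAP    → 42 0
POP     → 42
NEG     → -42
LOAD 0  → -42 42
OVER    → -42 42 -42
DUP     → -42 42 -42 -42
MUL     → -42 42 1764
OVER    → -42 42 1764 42
POP     → -42 42 1764
POP     → -42 42

0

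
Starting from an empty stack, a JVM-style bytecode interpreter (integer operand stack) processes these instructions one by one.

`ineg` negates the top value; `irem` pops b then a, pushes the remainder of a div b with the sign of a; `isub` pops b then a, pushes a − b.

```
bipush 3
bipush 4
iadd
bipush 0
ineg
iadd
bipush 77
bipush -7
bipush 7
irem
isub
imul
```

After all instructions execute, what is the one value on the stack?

539

bipush 3  → 3
bipush 4  → 3 4
iadd      → 7
bipush 0  → 7 0
ineg      → 7 0
iadd      → 7
bipush 77 → 7 77
bipush -7 → 7 77 -7
bipush 7  → 7 77 -7 7
irem      → 7 77 0
isub      → 7 77
imul      → 539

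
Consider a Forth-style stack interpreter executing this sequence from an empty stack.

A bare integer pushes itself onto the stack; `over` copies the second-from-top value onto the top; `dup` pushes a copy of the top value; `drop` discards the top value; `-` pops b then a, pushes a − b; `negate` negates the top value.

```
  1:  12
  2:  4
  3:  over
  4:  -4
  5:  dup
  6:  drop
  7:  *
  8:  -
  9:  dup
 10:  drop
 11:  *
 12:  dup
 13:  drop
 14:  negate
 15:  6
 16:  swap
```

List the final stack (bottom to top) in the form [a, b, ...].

12     -> [12]
4      -> [12, 4]
over   -> [12, 4, 12]
-4     -> [12, 4, 12, -4]
dup    -> [12, 4, 12, -4, -4]
drop   -> [12, 4, 12, -4]
*      -> [12, 4, -48]
-      -> [12, 52]
dup    -> [12, 52, 52]
drop   -> [12, 52]
*      -> [624]
dup    -> [624, 624]
drop   -> [624]
negate -> [-624]
6      -> [-624, 6]
swap   -> [6, -624]

[6, -624]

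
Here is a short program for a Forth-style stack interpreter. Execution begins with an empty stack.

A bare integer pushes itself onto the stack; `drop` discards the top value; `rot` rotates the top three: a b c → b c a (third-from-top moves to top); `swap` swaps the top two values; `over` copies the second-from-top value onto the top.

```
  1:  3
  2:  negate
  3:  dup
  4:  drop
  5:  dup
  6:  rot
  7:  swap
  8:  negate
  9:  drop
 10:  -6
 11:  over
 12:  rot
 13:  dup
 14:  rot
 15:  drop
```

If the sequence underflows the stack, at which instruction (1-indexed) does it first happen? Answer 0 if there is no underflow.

3      : [3]
negate : [-3]
dup    : [-3, -3]
drop   : [-3]
dup    : [-3, -3]
rot  — needs 3 operands, stack has 2 → underflow

6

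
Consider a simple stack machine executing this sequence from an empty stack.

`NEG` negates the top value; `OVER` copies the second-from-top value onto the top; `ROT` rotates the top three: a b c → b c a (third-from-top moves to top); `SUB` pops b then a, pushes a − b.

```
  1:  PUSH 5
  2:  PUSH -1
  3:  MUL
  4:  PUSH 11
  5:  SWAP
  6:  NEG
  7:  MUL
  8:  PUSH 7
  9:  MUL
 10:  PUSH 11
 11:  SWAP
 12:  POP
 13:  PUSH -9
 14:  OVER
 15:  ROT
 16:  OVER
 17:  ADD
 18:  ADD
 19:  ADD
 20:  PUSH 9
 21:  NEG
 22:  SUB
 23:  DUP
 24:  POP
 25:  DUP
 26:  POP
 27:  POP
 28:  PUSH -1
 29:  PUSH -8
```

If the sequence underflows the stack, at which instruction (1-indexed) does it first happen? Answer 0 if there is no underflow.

PUSH 5  -> 5
PUSH -1 -> 5 -1
MUL     -> -5
PUSH 11 -> -5 11
SWAP    -> 11 -5
NEG     -> 11 5
MUL     -> 55
PUSH 7  -> 55 7
MUL     -> 385
PUSH 11 -> 385 11
SWAP    -> 11 385
POP     -> 11
PUSH -9 -> 11 -9
OVER    -> 11 -9 11
ROT     -> -9 11 11
OVER    -> -9 11 11 11
ADD     -> -9 11 22
ADD     -> -9 33
ADD     -> 24
PUSH 9  -> 24 9
NEG     -> 24 -9
SUB     -> 33
DUP     -> 33 33
POP     -> 33
DUP     -> 33 33
POP     -> 33
POP     -> (empty)
PUSH -1 -> -1
PUSH -8 -> -1 -8

0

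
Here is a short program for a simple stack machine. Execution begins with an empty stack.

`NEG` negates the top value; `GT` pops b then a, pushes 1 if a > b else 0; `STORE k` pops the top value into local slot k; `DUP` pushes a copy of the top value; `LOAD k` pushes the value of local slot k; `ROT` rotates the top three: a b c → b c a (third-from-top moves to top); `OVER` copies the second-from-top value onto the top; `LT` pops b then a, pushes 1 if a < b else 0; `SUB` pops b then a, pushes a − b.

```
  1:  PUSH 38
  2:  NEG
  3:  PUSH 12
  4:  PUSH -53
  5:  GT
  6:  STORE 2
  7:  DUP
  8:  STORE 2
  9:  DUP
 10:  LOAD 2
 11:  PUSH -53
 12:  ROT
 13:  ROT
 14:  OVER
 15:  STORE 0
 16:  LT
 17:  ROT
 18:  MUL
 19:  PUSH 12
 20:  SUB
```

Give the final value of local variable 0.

-38

PUSH 38  : [38]
NEG      : [-38]
PUSH 12  : [-38, 12]
PUSH -53 : [-38, 12, -53]
GT       : [-38, 1]
STORE 2  : [-38]
DUP      : [-38, -38]
STORE 2  : [-38]
DUP      : [-38, -38]
LOAD 2   : [-38, -38, -38]
PUSH -53 : [-38, -38, -38, -53]
ROT      : [-38, -38, -53, -38]
ROT      : [-38, -53, -38, -38]
OVER     : [-38, -53, -38, -38, -38]
STORE 0  : [-38, -53, -38, -38]
LT       : [-38, -53, 0]
ROT      : [-53, 0, -38]
MUL      : [-53, 0]
PUSH 12  : [-53, 0, 12]
SUB      : [-53, -12]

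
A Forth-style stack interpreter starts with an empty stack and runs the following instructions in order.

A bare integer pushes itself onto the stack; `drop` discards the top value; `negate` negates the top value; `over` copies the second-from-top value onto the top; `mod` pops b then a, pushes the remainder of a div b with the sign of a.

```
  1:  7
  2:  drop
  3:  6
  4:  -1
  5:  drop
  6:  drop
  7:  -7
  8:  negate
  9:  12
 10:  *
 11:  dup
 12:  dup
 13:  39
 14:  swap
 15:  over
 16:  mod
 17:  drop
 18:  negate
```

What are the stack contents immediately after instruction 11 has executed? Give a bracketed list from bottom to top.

7      : [7]
drop   : []
6      : [6]
-1     : [6, -1]
drop   : [6]
drop   : []
-7     : [-7]
negate : [7]
12     : [7, 12]
*      : [84]
dup    : [84, 84]

[84, 84]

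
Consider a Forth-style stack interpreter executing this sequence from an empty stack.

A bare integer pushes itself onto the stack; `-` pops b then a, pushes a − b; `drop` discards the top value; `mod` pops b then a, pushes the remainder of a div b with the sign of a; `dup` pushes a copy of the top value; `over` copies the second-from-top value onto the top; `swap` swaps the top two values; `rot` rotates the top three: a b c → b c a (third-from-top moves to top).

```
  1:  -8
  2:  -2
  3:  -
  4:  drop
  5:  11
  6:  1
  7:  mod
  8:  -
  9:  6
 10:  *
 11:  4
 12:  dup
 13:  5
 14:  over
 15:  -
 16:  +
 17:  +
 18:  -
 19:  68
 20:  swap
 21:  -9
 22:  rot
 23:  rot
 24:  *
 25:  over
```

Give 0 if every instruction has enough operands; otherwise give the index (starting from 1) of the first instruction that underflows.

8

-8   -> -8
-2   -> -8 -2
-    -> -6
drop -> (empty)
11   -> 11
1    -> 11 1
mod  -> 0
-  — needs 2 operands, stack has 1 → underflow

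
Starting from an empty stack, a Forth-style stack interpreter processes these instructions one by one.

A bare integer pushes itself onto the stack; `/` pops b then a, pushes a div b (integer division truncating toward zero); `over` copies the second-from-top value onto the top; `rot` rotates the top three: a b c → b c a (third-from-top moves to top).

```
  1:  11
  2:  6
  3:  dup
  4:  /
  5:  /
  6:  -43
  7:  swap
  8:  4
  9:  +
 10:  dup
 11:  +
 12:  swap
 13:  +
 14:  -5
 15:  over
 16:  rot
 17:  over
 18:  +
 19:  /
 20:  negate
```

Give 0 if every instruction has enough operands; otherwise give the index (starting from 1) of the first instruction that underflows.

0

11     -> 11
6      -> 11 6
dup    -> 11 6 6
/      -> 11 1
/      -> 11
-43    -> 11 -43
swap   -> -43 11
4      -> -43 11 4
+      -> -43 15
dup    -> -43 15 15
+      -> -43 30
swap   -> 30 -43
+      -> -13
-5     -> -13 -5
over   -> -13 -5 -13
rot    -> -5 -13 -13
over   -> -5 -13 -13 -13
+      -> -5 -13 -26
/      -> -5 0
negate -> -5 0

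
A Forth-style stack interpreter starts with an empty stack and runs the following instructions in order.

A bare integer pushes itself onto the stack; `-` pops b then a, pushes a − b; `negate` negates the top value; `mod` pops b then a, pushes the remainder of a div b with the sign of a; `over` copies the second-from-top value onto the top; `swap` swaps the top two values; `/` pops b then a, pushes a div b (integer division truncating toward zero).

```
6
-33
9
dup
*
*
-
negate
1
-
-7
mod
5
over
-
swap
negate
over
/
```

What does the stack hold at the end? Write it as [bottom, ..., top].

[11, 0]

6      -> [6]
-33    -> [6, -33]
9      -> [6, -33, 9]
dup    -> [6, -33, 9, 9]
*      -> [6, -33, 81]
*      -> [6, -2673]
-      -> [2679]
negate -> [-2679]
1      -> [-2679, 1]
-      -> [-2680]
-7     -> [-2680, -7]
mod    -> [-6]
5      -> [-6, 5]
over   -> [-6, 5, -6]
-      -> [-6, 11]
swap   -> [11, -6]
negate -> [11, 6]
over   -> [11, 6, 11]
/      -> [11, 0]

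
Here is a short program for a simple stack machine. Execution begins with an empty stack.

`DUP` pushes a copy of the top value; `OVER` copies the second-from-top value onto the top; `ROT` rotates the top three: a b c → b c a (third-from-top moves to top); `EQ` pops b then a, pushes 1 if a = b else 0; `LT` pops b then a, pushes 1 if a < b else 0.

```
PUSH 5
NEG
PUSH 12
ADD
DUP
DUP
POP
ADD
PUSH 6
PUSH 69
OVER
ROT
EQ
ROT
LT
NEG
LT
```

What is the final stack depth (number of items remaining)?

1

PUSH 5  → 5
NEG     → -5
PUSH 12 → -5 12
ADD     → 7
DUP     → 7 7
DUP     → 7 7 7
POP     → 7 7
ADD     → 14
PUSH 6  → 14 6
PUSH 69 → 14 6 69
OVER    → 14 6 69 6
ROT     → 14 69 6 6
EQ      → 14 69 1
ROT     → 69 1 14
LT      → 69 1
NEG     → 69 -1
LT      → 0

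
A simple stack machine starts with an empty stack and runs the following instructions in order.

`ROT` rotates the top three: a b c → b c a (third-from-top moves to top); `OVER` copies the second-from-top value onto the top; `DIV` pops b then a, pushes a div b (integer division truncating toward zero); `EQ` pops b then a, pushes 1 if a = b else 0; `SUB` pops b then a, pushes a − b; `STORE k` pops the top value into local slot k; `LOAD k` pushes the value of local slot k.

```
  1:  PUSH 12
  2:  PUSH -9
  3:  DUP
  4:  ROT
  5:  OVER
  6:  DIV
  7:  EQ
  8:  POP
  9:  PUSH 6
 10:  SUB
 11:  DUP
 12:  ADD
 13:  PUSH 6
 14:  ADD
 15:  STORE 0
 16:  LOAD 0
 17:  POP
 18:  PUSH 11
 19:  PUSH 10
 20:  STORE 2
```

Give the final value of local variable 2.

PUSH 12 -> [12]
PUSH -9 -> [12, -9]
DUP     -> [12, -9, -9]
ROT     -> [-9, -9, 12]
OVER    -> [-9, -9, 12, -9]
DIV     -> [-9, -9, -1]
EQ      -> [-9, 0]
POP     -> [-9]
PUSH 6  -> [-9, 6]
SUB     -> [-15]
DUP     -> [-15, -15]
ADD     -> [-30]
PUSH 6  -> [-30, 6]
ADD     -> [-24]
STORE 0 -> []
LOAD 0  -> [-24]
POP     -> []
PUSH 11 -> [11]
PUSH 10 -> [11, 10]
STORE 2 -> [11]

10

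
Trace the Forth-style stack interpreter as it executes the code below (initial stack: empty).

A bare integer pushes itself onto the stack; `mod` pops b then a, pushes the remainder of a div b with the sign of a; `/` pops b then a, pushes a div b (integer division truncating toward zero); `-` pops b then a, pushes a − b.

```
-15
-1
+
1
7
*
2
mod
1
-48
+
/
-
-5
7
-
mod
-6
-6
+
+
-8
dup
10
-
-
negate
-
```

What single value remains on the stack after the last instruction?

-6

-15    -> -15
-1     -> -15 -1
+      -> -16
1      -> -16 1
7      -> -16 1 7
*      -> -16 7
2      -> -16 7 2
mod    -> -16 1
1      -> -16 1 1
-48    -> -16 1 1 -48
+      -> -16 1 -47
/      -> -16 0
-      -> -16
-5     -> -16 -5
7      -> -16 -5 7
-      -> -16 -12
mod    -> -4
-6     -> -4 -6
-6     -> -4 -6 -6
+      -> -4 -12
+      -> -16
-8     -> -16 -8
dup    -> -16 -8 -8
10     -> -16 -8 -8 10
-      -> -16 -8 -18
-      -> -16 10
negate -> -16 -10
-      -> -6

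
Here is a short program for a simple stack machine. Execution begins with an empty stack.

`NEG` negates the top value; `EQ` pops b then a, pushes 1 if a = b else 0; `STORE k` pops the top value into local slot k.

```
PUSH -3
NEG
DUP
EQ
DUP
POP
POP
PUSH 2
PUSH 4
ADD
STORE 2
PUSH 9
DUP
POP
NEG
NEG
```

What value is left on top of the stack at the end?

9

PUSH -3 -> -3
NEG     -> 3
DUP     -> 3 3
EQ      -> 1
DUP     -> 1 1
POP     -> 1
POP     -> (empty)
PUSH 2  -> 2
PUSH 4  -> 2 4
ADD     -> 6
STORE 2 -> (empty)
PUSH 9  -> 9
DUP     -> 9 9
POP     -> 9
NEG     -> -9
NEG     -> 9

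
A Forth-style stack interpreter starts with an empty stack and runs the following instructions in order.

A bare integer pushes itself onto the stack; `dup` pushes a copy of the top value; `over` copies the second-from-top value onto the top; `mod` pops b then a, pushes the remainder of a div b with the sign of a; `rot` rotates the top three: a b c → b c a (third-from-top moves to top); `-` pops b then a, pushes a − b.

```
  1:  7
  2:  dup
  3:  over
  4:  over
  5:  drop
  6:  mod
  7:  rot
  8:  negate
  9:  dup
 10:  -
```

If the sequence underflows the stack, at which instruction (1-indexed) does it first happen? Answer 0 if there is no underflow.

7

7    : [7]
dup  : [7, 7]
over : [7, 7, 7]
over : [7, 7, 7, 7]
drop : [7, 7, 7]
mod  : [7, 0]
rot  — needs 3 operands, stack has 2 → underflow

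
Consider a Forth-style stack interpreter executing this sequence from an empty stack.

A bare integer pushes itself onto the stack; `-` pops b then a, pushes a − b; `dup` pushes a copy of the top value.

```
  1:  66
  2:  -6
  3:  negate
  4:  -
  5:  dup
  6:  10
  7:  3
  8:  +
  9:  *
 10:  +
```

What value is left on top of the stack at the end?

840

66     -> 66
-6     -> 66 -6
negate -> 66 6
-      -> 60
dup    -> 60 60
10     -> 60 60 10
3      -> 60 60 10 3
+      -> 60 60 13
*      -> 60 780
+      -> 840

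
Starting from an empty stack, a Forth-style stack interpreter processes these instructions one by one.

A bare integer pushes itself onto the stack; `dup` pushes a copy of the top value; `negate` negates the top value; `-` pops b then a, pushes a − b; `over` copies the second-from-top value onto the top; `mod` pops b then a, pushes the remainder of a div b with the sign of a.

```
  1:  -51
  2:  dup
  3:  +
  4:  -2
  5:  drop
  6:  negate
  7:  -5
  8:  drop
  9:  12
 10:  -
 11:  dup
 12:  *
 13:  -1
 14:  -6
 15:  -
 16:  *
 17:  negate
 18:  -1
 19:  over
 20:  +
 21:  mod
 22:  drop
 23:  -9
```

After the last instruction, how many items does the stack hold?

-51    → -51
dup    → -51 -51
+      → -102
-2     → -102 -2
drop   → -102
negate → 102
-5     → 102 -5
drop   → 102
12     → 102 12
-      → 90
dup    → 90 90
*      → 8100
-1     → 8100 -1
-6     → 8100 -1 -6
-      → 8100 5
*      → 40500
negate → -40500
-1     → -40500 -1
over   → -40500 -1 -40500
+      → -40500 -40501
mod    → -40500
drop   → (empty)
-9     → -9

1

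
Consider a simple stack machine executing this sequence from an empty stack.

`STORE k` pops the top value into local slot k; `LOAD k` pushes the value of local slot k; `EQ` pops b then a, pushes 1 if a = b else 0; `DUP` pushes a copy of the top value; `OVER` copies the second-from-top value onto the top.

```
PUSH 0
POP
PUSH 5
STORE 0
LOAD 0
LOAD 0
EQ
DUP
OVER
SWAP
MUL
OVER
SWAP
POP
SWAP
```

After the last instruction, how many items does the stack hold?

2

PUSH 0  → [0]
POP     → []
PUSH 5  → [5]
STORE 0 → []
LOAD 0  → [5]
LOAD 0  → [5, 5]
EQ      → [1]
DUP     → [1, 1]
OVER    → [1, 1, 1]
SWAP    → [1, 1, 1]
MUL     → [1, 1]
OVER    → [1, 1, 1]
SWAP    → [1, 1, 1]
POP     → [1, 1]
SWAP    → [1, 1]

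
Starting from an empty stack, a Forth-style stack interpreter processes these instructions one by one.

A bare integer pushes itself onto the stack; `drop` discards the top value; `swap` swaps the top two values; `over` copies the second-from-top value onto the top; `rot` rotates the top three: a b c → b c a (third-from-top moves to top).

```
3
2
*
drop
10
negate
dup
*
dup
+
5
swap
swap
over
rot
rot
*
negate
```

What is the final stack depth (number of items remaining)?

2

3      : 3
2      : 3 2
*      : 6
drop   : (empty)
10     : 10
negate : -10
dup    : -10 -10
*      : 100
dup    : 100 100
+      : 200
5      : 200 5
swap   : 5 200
swap   : 200 5
over   : 200 5 200
rot    : 5 200 200
rot    : 200 200 5
*      : 200 1000
negate : 200 -1000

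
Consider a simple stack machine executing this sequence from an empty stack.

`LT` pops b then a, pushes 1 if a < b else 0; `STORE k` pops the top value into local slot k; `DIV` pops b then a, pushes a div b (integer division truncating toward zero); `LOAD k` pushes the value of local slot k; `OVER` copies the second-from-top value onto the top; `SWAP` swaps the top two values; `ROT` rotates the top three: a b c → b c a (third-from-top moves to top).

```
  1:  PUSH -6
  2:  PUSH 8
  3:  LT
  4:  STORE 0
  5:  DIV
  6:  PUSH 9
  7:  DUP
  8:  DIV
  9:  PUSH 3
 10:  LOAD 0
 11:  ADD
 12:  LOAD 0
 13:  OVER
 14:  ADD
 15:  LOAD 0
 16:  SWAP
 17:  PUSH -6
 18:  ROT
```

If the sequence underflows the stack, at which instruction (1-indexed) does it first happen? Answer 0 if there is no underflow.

5

PUSH -6 : [-6]
PUSH 8  : [-6, 8]
LT      : [1]
STORE 0 : []
DIV  — needs 2 operands, stack has 0 → underflow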